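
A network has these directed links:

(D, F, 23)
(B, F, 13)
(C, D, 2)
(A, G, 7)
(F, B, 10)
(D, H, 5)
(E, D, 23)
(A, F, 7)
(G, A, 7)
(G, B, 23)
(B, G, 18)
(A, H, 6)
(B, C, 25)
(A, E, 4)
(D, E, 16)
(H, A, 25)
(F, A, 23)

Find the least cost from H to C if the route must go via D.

110

Shortest H→D: H–A–E–D = 52
Shortest D→C: D–F–B–C = 58
Total via D: 52 + 58 = 110.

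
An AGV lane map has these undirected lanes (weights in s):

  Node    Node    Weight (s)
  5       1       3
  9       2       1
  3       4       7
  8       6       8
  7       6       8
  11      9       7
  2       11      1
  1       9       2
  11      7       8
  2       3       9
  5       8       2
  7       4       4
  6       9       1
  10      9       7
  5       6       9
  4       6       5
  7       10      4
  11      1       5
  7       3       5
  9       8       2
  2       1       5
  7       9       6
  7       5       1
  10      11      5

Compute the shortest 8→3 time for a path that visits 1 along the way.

13 s

Best 8 to 1: 8 → 9 → 1 costing 4
Best 1 to 3: 1 → 5 → 7 → 3 costing 9
Total via 1: 4 + 9 = 13 s.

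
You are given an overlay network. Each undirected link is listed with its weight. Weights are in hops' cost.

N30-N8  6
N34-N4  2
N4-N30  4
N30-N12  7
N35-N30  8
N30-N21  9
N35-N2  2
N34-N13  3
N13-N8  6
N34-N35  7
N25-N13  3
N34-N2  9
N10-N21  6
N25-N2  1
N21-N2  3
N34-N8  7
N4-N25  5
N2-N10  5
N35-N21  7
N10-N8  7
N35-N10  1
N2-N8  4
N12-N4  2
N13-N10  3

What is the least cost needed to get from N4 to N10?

8 hops' cost

Settle nodes by increasing distance from N4:
N4: 0
N34: 2  (via N4)
N12: 2  (via N4)
N30: 4  (via N4)
N25: 5  (via N4)
N13: 5  (via N34)
N2: 6  (via N25)
N35: 8  (via N2)
N10: 8  (via N13)
Shortest route: N4 → N34 → N13 → N10 = 8 hops' cost.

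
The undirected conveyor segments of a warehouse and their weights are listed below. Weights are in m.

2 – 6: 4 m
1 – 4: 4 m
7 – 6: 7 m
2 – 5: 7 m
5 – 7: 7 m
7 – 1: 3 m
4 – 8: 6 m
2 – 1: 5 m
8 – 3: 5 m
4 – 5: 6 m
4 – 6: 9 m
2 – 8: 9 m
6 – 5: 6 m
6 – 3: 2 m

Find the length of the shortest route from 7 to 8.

Running Dijkstra from 7:
7: 0
1: 3  (via 7)
4: 7  (via 1)
5: 7  (via 7)
6: 7  (via 7)
2: 8  (via 1)
3: 9  (via 6)
8: 13  (via 4)
Shortest route: 7 → 1 → 4 → 8 = 13 m.

13 m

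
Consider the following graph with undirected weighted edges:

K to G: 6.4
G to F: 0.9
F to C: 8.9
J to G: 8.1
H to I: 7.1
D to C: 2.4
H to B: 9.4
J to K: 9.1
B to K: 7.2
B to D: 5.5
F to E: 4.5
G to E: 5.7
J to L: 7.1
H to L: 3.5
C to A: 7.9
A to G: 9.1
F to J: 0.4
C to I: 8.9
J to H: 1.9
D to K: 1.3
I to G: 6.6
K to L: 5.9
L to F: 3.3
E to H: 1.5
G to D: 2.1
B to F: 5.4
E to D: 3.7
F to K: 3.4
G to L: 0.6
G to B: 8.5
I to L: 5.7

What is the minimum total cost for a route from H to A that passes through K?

Best H to K: H → J → F → K costing 5.7
Best K to A: K → D → C → A costing 11.6
Total via K: 5.7 + 11.6 = 17.3.

17.3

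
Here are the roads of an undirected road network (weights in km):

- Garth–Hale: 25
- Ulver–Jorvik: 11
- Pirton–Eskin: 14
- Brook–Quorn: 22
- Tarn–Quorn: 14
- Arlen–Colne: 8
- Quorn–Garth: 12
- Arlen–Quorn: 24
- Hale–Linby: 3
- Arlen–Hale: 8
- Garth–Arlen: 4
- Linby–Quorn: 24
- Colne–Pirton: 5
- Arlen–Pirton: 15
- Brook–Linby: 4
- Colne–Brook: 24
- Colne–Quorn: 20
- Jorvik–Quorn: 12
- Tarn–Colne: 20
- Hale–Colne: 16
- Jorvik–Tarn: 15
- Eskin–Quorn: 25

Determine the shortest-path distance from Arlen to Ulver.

Enumerating some paths:
Arlen → Quorn → Jorvik → Ulver: 24+12+11 = 47
Arlen → Garth → Quorn → Jorvik → Ulver: 4+12+12+11 = 39
The minimum is 39 km via Arlen → Garth → Quorn → Jorvik → Ulver.

39 km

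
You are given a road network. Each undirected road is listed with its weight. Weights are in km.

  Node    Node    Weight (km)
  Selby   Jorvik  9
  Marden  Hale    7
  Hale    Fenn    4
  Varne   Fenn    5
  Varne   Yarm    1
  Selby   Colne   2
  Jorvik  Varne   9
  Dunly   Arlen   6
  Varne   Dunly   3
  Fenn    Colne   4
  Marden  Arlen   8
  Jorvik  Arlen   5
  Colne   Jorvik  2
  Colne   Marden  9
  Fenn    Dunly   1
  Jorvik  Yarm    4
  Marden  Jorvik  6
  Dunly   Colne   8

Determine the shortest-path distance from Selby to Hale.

Shortest distances from Selby:
Selby: 0
Colne: 2  (via Selby)
Jorvik: 4  (via Colne)
Fenn: 6  (via Colne)
Dunly: 7  (via Fenn)
Yarm: 8  (via Jorvik)
Arlen: 9  (via Jorvik)
Varne: 9  (via Yarm)
Hale: 10  (via Fenn)
Shortest route: Selby → Colne → Fenn → Hale = 10 km.

10 km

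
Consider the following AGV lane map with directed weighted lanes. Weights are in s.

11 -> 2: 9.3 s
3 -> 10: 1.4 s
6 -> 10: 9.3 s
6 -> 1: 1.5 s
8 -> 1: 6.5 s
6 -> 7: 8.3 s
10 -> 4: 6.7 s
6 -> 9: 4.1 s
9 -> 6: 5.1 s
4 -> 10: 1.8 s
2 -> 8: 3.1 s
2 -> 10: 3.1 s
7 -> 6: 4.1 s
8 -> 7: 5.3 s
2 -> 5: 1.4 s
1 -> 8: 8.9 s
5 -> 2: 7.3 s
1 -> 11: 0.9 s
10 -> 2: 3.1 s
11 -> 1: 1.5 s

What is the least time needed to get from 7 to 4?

20.1 s

Running Dijkstra from 7:
7: 0
6: 4.1  (via 7)
1: 5.6  (via 6)
11: 6.5  (via 1)
9: 8.2  (via 6)
10: 13.4  (via 6)
8: 14.5  (via 1)
2: 15.8  (via 11)
5: 17.2  (via 2)
4: 20.1  (via 10)
Shortest route: 7–6–10–4 = 20.1 s.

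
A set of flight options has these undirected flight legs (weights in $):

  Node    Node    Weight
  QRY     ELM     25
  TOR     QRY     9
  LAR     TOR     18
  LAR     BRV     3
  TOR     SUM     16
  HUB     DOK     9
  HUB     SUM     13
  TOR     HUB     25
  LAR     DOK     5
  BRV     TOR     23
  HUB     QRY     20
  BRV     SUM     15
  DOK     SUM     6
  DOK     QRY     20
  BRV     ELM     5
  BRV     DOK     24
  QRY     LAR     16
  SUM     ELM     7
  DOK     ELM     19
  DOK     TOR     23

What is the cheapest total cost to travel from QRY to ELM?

Enumerating some paths:
QRY → LAR → BRV → ELM: 16+3+5 = 24
QRY → ELM: 25 = 25
Cheapest is QRY → LAR → BRV → ELM at $24.

$24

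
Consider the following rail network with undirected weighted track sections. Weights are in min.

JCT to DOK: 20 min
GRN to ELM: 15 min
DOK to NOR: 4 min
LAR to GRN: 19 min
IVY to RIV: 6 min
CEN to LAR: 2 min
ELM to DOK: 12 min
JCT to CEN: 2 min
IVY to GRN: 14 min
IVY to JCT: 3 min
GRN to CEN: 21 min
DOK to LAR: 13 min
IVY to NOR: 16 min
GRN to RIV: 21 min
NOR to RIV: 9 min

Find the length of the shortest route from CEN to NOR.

19 min

Shortest distances from CEN:
CEN: 0
JCT: 2  (via CEN)
LAR: 2  (via CEN)
IVY: 5  (via JCT)
RIV: 11  (via IVY)
DOK: 15  (via LAR)
GRN: 19  (via IVY)
NOR: 19  (via DOK)
Shortest route: CEN → LAR → DOK → NOR = 19 min.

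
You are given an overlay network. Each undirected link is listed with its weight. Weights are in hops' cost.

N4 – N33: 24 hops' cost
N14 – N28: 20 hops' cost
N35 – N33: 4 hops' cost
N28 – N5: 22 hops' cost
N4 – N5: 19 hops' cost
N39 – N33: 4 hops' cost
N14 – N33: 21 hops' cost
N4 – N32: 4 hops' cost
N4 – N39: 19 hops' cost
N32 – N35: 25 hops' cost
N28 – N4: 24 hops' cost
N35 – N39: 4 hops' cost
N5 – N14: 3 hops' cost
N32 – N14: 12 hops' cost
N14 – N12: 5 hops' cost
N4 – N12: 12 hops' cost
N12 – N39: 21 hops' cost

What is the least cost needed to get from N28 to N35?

45 hops' cost

Shortest distances from N28:
N28: 0
N14: 20  (via N28)
N5: 22  (via N28)
N4: 24  (via N28)
N12: 25  (via N14)
N32: 28  (via N4)
N33: 41  (via N14)
N39: 43  (via N4)
N35: 45  (via N33)
Shortest route: N28 → N14 → N33 → N35 = 45 hops' cost.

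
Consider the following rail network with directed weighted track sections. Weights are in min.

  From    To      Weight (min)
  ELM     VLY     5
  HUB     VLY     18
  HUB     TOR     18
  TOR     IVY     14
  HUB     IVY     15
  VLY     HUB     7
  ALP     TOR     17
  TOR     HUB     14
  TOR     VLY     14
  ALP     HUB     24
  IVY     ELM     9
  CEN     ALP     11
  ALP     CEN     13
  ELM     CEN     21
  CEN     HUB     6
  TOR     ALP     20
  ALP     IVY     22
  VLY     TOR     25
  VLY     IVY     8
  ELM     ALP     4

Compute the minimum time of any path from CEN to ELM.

Settle nodes by increasing distance from CEN:
CEN: 0
HUB: 6  (via CEN)
ALP: 11  (via CEN)
IVY: 21  (via HUB)
TOR: 24  (via HUB)
VLY: 24  (via HUB)
ELM: 30  (via IVY)
Shortest route: CEN → HUB → IVY → ELM = 30 min.

30 min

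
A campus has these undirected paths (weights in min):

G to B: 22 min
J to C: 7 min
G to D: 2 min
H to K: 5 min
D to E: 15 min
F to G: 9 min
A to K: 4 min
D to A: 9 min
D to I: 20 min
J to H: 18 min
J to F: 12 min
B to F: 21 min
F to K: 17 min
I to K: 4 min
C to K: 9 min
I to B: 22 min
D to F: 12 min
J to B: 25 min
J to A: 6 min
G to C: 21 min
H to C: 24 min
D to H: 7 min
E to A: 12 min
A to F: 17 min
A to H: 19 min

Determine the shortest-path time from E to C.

25 min

Running Dijkstra from E:
E: 0
A: 12  (via E)
D: 15  (via E)
K: 16  (via A)
G: 17  (via D)
J: 18  (via A)
I: 20  (via K)
H: 21  (via K)
C: 25  (via K)
Shortest route: E–A–K–C = 25 min.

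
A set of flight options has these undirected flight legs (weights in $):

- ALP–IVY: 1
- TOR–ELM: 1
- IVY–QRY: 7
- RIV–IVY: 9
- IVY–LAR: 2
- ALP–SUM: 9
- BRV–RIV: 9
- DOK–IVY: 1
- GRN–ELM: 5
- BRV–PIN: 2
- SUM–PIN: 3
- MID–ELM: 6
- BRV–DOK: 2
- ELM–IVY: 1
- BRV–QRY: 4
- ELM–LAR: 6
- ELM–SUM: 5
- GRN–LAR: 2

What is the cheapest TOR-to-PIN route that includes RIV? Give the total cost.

$22

Shortest TOR→RIV: TOR–ELM–IVY–RIV = 11
Best RIV to PIN: RIV–BRV–PIN costing 11
Total via RIV: 11 + 11 = $22.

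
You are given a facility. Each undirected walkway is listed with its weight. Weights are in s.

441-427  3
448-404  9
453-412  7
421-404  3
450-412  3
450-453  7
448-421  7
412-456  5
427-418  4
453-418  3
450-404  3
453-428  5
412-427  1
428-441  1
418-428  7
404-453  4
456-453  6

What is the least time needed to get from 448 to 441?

Settle nodes by increasing distance from 448:
448: 0
421: 7  (via 448)
404: 9  (via 448)
450: 12  (via 404)
453: 13  (via 404)
412: 15  (via 450)
427: 16  (via 412)
418: 16  (via 453)
428: 18  (via 453)
456: 19  (via 453)
441: 19  (via 427)
Shortest route: 448–404–450–412–427–441 = 19 s.

19 s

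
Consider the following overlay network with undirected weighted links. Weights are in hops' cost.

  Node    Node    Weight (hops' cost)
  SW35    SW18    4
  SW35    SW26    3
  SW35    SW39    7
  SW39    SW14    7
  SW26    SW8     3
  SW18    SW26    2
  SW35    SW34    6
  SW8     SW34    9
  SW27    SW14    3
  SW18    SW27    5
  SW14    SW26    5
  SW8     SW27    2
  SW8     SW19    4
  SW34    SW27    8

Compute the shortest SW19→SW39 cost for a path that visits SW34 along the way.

26 hops' cost

Shortest SW19→SW34: SW19 → SW8 → SW34 = 13
Shortest SW34→SW39: SW34 → SW35 → SW39 = 13
Total via SW34: 13 + 13 = 26 hops' cost.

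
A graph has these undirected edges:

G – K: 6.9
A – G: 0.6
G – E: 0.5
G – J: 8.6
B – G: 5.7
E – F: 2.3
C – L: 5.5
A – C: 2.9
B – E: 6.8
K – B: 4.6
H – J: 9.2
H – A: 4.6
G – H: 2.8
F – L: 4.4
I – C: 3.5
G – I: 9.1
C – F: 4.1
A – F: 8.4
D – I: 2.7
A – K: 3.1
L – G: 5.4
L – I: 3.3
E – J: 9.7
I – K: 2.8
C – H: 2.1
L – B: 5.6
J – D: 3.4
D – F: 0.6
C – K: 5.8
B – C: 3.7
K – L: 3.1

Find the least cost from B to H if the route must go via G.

8.5

Shortest B→G: B → G = 5.7
Shortest G→H: G → H = 2.8
Total via G: 5.7 + 2.8 = 8.5.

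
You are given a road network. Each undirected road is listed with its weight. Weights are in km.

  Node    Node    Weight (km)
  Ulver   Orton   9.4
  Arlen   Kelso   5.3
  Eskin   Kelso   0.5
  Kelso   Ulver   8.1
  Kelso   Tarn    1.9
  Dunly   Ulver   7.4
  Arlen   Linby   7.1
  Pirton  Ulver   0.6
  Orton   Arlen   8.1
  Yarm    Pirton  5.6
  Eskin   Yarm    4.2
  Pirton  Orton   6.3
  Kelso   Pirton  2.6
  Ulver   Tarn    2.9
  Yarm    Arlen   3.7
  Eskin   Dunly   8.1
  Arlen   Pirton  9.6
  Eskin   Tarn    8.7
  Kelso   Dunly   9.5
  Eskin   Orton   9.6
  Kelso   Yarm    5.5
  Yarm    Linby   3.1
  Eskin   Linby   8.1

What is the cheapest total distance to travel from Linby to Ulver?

9.3 km

Compare a few routes:
Linby–Eskin–Kelso–Pirton–Ulver: 8.1+0.5+2.6+0.6 = 11.8
Linby–Yarm–Eskin–Kelso–Pirton–Ulver: 3.1+4.2+0.5+2.6+0.6 = 11
Linby–Yarm–Kelso–Pirton–Ulver: 3.1+5.5+2.6+0.6 = 11.8
Linby–Yarm–Pirton–Ulver: 3.1+5.6+0.6 = 9.3
The minimum is 9.3 km via Linby–Yarm–Pirton–Ulver.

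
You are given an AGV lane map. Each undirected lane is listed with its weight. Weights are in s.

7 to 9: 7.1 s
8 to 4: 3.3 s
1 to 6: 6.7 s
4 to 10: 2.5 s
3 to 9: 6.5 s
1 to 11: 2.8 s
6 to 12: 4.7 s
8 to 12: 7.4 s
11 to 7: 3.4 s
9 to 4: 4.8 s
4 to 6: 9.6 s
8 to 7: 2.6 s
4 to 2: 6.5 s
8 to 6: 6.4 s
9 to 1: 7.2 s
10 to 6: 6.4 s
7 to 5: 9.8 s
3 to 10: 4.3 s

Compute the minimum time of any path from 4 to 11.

9.3 s

Enumerating some paths:
4–9–1–11: 4.8+7.2+2.8 = 14.8
4–8–7–11: 3.3+2.6+3.4 = 9.3
Cheapest is 4–8–7–11 at 9.3 s.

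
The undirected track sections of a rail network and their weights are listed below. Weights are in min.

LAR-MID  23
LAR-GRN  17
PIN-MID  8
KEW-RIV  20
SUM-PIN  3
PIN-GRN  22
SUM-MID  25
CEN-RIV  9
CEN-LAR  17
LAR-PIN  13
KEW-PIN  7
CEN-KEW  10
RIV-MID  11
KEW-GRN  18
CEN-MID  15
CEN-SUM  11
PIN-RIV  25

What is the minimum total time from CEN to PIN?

14 min

Settle nodes by increasing distance from CEN:
CEN: 0
RIV: 9  (via CEN)
KEW: 10  (via CEN)
SUM: 11  (via CEN)
PIN: 14  (via SUM)
Shortest route: CEN → SUM → PIN = 14 min.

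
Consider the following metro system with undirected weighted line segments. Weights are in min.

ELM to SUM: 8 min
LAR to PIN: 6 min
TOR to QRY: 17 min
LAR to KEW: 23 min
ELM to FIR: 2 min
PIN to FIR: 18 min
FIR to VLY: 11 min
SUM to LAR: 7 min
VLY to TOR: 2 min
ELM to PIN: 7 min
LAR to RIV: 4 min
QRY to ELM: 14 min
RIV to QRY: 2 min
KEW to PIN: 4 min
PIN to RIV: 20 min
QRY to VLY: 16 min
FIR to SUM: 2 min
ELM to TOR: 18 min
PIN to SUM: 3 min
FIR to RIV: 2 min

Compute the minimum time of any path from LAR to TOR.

Settle nodes by increasing distance from LAR:
LAR: 0
RIV: 4  (via LAR)
FIR: 6  (via RIV)
PIN: 6  (via LAR)
QRY: 6  (via RIV)
SUM: 7  (via LAR)
ELM: 8  (via FIR)
KEW: 10  (via PIN)
VLY: 17  (via FIR)
TOR: 19  (via VLY)
Shortest route: LAR → RIV → FIR → VLY → TOR = 19 min.

19 min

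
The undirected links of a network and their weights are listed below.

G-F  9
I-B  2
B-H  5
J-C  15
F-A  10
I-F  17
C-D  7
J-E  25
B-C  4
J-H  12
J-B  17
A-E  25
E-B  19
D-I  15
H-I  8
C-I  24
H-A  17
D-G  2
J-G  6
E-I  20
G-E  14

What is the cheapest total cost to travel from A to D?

Shortest distances from A:
A: 0
F: 10  (via A)
H: 17  (via A)
G: 19  (via F)
D: 21  (via G)
Shortest route: A–F–G–D = 21.

21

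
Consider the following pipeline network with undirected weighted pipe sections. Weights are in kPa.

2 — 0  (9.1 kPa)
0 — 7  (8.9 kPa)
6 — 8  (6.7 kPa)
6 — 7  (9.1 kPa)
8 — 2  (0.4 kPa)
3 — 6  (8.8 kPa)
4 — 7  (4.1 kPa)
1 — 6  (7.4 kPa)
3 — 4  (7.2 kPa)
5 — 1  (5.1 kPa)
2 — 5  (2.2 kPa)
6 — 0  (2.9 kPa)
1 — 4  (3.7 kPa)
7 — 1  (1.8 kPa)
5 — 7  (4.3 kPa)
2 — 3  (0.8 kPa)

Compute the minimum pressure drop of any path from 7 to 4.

4.1 kPa

Enumerating some paths:
7 - 1 - 4: 1.8+3.7 = 5.5
7 - 4: 4.1 = 4.1
The minimum is 4.1 kPa via 7 - 4.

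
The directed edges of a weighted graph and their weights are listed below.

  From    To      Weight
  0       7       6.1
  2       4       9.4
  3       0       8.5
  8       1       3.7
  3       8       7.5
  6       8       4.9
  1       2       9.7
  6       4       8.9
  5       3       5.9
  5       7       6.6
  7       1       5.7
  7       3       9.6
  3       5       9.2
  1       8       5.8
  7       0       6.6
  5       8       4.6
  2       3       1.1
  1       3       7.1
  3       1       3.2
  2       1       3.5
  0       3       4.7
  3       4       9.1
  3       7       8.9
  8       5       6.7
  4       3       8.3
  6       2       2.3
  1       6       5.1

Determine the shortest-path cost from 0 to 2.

Shortest distances from 0:
0: 0
3: 4.7  (via 0)
7: 6.1  (via 0)
1: 7.9  (via 3)
8: 12.2  (via 3)
6: 13  (via 1)
4: 13.8  (via 3)
5: 13.9  (via 3)
2: 15.3  (via 6)
Shortest route: 0 → 3 → 1 → 6 → 2 = 15.3.

15.3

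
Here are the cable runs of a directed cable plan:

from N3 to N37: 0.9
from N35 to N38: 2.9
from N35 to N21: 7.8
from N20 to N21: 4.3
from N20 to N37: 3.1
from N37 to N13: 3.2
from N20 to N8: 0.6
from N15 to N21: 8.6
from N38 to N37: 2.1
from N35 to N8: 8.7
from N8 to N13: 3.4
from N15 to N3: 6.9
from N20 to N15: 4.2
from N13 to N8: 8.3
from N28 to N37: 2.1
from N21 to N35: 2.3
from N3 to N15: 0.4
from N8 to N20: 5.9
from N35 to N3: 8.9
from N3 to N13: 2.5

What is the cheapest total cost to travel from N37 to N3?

Shortest distances from N37:
N37: 0
N13: 3.2  (via N37)
N8: 11.5  (via N13)
N20: 17.4  (via N8)
N15: 21.6  (via N20)
N21: 21.7  (via N20)
N35: 24  (via N21)
N38: 26.9  (via N35)
N3: 28.5  (via N15)
Shortest route: N37–N13–N8–N20–N15–N3 = 28.5.

28.5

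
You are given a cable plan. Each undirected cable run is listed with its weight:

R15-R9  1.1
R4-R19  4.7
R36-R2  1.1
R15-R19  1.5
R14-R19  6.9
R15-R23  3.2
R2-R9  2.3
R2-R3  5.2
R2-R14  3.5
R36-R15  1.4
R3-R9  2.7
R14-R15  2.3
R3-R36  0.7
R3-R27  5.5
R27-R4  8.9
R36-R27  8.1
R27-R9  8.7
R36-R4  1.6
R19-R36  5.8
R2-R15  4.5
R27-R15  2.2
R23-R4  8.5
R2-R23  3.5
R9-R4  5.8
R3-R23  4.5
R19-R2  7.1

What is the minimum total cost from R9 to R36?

2.5

Running Dijkstra from R9:
R9: 0
R15: 1.1  (via R9)
R2: 2.3  (via R9)
R36: 2.5  (via R15)
Shortest route: R9 → R15 → R36 = 2.5.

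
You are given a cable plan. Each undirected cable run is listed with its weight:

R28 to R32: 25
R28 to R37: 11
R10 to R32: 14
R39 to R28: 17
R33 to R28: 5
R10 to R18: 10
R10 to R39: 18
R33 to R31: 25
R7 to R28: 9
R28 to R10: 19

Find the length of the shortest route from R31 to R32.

55

Shortest distances from R31:
R31: 0
R33: 25  (via R31)
R28: 30  (via R33)
R7: 39  (via R28)
R37: 41  (via R28)
R39: 47  (via R28)
R10: 49  (via R28)
R32: 55  (via R28)
Shortest route: R31 → R33 → R28 → R32 = 55.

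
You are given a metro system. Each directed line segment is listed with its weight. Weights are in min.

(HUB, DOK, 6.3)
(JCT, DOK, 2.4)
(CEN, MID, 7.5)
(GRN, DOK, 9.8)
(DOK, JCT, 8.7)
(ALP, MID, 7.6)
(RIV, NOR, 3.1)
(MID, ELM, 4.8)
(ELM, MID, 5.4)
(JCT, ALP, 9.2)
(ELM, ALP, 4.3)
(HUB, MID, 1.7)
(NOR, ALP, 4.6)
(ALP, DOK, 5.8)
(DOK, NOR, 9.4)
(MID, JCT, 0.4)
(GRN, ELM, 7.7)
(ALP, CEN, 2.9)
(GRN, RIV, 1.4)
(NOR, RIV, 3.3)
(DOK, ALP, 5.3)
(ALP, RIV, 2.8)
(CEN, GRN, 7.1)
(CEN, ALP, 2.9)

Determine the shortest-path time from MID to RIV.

Enumerating some paths:
MID–JCT–DOK–ALP–RIV: 0.4+2.4+5.3+2.8 = 10.9
MID–JCT–ALP–RIV: 0.4+9.2+2.8 = 12.4
MID–ELM–ALP–RIV: 4.8+4.3+2.8 = 11.9
The minimum is 10.9 min via MID–JCT–DOK–ALP–RIV.

10.9 min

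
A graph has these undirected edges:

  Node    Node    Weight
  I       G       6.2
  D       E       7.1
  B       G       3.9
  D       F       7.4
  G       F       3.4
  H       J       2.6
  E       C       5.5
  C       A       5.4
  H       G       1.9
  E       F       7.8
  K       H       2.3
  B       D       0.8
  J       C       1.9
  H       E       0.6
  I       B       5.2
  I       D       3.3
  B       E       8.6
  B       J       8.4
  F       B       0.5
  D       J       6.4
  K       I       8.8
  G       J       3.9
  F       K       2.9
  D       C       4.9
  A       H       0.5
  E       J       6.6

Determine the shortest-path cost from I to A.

8.6

Shortest distances from I:
I: 0
D: 3.3  (via I)
B: 4.1  (via D)
F: 4.6  (via B)
G: 6.2  (via I)
K: 7.5  (via F)
H: 8.1  (via G)
C: 8.2  (via D)
A: 8.6  (via H)
Shortest route: I–G–H–A = 8.6.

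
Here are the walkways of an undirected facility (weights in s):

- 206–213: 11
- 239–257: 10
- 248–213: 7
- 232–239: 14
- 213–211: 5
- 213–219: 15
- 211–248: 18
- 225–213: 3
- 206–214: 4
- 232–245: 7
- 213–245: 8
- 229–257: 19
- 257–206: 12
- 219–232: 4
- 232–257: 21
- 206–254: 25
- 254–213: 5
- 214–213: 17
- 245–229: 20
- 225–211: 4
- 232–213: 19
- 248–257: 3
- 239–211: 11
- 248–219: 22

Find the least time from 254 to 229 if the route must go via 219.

Best 254 to 219: 254 → 213 → 219 costing 20
Shortest 219→229: 219 → 232 → 245 → 229 = 31
Total via 219: 20 + 31 = 51 s.

51 s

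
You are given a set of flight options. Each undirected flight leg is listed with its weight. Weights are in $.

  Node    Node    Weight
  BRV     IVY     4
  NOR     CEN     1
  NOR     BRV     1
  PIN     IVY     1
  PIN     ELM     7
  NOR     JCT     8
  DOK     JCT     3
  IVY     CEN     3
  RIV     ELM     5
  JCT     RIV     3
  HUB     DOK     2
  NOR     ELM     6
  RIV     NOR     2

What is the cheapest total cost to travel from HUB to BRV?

$11

Shortest distances from HUB:
HUB: 0
DOK: 2  (via HUB)
JCT: 5  (via DOK)
RIV: 8  (via JCT)
NOR: 10  (via RIV)
BRV: 11  (via NOR)
Shortest route: HUB–DOK–JCT–RIV–NOR–BRV = $11.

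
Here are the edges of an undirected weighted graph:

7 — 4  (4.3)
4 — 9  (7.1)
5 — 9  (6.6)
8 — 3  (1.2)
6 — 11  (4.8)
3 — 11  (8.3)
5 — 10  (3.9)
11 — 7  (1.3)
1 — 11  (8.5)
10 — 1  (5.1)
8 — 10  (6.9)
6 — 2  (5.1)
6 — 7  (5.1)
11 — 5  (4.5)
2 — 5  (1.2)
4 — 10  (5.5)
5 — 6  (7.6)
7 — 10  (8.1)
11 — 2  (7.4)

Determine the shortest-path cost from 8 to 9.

17.4

Shortest distances from 8:
8: 0
3: 1.2  (via 8)
10: 6.9  (via 8)
11: 9.5  (via 3)
5: 10.8  (via 10)
7: 10.8  (via 11)
1: 12  (via 10)
2: 12  (via 5)
4: 12.4  (via 10)
6: 14.3  (via 11)
9: 17.4  (via 5)
Shortest route: 8 → 10 → 5 → 9 = 17.4.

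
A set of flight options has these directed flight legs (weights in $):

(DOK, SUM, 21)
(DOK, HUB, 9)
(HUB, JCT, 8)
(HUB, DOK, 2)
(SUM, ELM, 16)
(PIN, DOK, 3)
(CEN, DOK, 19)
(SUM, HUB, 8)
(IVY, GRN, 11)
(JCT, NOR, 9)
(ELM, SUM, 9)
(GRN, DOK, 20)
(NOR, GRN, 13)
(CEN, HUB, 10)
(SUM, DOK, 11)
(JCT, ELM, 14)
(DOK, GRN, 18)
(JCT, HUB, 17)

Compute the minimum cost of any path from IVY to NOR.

$57

Settle nodes by increasing distance from IVY:
IVY: 0
GRN: 11  (via IVY)
DOK: 31  (via GRN)
HUB: 40  (via DOK)
JCT: 48  (via HUB)
SUM: 52  (via DOK)
NOR: 57  (via JCT)
Shortest route: IVY–GRN–DOK–HUB–JCT–NOR = $57.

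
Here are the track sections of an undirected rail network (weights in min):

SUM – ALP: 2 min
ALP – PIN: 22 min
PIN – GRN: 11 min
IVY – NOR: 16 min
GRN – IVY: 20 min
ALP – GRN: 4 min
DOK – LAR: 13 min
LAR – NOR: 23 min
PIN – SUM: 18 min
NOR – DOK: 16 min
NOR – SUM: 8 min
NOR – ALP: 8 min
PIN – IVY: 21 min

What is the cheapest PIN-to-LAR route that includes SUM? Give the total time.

48 min

Best PIN to SUM: PIN–GRN–ALP–SUM costing 17
Shortest SUM→LAR: SUM–NOR–LAR = 31
Total via SUM: 17 + 31 = 48 min.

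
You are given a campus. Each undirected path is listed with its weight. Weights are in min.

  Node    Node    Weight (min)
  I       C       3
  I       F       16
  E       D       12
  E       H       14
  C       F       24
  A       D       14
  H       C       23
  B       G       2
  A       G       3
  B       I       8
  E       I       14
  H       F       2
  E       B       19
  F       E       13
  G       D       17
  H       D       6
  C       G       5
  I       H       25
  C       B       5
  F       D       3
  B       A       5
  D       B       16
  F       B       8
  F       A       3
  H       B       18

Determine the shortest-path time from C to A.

Running Dijkstra from C:
C: 0
I: 3  (via C)
B: 5  (via C)
G: 5  (via C)
A: 8  (via G)
Shortest route: C–G–A = 8 min.

8 min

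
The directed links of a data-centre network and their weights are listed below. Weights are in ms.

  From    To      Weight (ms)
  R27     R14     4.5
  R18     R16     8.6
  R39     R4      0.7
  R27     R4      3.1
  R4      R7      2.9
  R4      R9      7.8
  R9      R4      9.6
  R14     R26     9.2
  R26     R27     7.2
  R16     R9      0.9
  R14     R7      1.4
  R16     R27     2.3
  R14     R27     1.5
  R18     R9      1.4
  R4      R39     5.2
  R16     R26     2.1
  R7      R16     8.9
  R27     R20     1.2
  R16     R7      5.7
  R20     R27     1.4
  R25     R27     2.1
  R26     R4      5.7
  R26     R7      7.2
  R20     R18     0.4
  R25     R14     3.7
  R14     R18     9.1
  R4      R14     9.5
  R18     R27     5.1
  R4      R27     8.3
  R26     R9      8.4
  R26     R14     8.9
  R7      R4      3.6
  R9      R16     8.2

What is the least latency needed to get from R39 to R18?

Settle nodes by increasing distance from R39:
R39: 0
R4: 0.7  (via R39)
R7: 3.6  (via R4)
R9: 8.5  (via R4)
R27: 9  (via R4)
R14: 10.2  (via R4)
R20: 10.2  (via R27)
R18: 10.6  (via R20)
Shortest route: R39–R4–R27–R20–R18 = 10.6 ms.

10.6 ms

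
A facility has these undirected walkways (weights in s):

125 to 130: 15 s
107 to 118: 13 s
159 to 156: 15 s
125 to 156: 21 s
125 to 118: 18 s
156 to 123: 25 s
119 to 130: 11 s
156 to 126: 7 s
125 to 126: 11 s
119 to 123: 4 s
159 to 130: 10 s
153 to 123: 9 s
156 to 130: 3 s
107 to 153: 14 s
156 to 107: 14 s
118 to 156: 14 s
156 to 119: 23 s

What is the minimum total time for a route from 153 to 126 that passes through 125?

50 s

Shortest 153→125: 153–123–119–130–125 = 39
Best 125 to 126: 125–126 costing 11
Total via 125: 39 + 11 = 50 s.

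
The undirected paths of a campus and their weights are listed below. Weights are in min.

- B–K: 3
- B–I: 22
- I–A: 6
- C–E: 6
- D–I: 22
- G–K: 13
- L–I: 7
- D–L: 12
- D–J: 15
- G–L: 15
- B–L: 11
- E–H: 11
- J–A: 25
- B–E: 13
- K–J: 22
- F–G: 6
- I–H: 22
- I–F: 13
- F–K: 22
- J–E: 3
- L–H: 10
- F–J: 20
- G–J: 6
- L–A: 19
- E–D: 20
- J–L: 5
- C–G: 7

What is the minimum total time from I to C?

Compare a few routes:
I–L–J–G–C: 7+5+6+7 = 25
I–F–G–C: 13+6+7 = 26
I–L–G–C: 7+15+7 = 29
I–L–J–E–C: 7+5+3+6 = 21
The minimum is 21 min via I–L–J–E–C.

21 min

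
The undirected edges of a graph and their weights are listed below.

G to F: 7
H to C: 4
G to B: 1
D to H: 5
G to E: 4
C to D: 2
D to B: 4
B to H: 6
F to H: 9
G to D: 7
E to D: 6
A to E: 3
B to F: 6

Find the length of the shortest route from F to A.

Enumerating some paths:
F–B–D–E–A: 6+4+6+3 = 19
F–G–E–A: 7+4+3 = 14
Cheapest is F–G–E–A at 14.

14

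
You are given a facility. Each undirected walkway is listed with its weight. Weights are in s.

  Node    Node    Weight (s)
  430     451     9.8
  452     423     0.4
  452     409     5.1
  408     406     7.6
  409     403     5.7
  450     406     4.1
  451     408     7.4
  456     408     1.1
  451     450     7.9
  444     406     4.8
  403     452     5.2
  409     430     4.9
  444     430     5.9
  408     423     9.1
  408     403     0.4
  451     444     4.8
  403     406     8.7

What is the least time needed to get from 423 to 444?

Enumerating some paths:
423–452–403–408–451–444: 0.4+5.2+0.4+7.4+4.8 = 18.2
423–452–409–430–444: 0.4+5.1+4.9+5.9 = 16.3
The minimum is 16.3 s via 423–452–409–430–444.

16.3 s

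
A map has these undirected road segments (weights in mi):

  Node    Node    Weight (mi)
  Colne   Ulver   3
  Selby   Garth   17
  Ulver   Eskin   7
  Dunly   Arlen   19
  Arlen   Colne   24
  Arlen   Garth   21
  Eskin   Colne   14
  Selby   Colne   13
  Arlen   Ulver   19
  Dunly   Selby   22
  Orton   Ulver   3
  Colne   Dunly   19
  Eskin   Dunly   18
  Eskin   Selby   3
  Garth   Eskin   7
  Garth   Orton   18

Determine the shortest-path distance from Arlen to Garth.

21 mi

Shortest distances from Arlen:
Arlen: 0
Ulver: 19  (via Arlen)
Dunly: 19  (via Arlen)
Garth: 21  (via Arlen)
Shortest route: Arlen–Garth = 21 mi.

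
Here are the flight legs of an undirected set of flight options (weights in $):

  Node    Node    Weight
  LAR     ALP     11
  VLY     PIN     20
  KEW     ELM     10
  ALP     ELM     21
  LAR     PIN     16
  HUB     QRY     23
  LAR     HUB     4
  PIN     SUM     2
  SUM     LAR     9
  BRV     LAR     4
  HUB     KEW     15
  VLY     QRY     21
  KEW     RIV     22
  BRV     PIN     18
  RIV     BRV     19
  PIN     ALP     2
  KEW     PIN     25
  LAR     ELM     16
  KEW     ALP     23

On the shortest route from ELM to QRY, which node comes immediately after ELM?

Enumerating some paths:
ELM → ALP → LAR → HUB → QRY: 21+11+4+23 = 59
ELM → LAR → HUB → QRY: 16+4+23 = 43
ELM → KEW → HUB → QRY: 10+15+23 = 48
ELM → ALP → PIN → SUM → LAR → HUB → QRY: 21+2+2+9+4+23 = 61
The minimum is $43 via ELM → LAR → HUB → QRY.
So from ELM the first move is to LAR.

LAR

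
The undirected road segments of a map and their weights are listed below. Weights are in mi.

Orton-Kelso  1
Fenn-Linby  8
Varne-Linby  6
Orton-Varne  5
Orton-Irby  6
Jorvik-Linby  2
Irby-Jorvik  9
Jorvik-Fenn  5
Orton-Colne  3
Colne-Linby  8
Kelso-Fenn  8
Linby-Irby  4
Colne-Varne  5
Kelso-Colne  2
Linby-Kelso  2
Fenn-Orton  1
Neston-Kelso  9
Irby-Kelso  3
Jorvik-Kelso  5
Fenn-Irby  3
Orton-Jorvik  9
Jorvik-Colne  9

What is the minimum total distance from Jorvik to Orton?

5 mi

Running Dijkstra from Jorvik:
Jorvik: 0
Linby: 2  (via Jorvik)
Kelso: 4  (via Linby)
Fenn: 5  (via Jorvik)
Orton: 5  (via Kelso)
Shortest route: Jorvik → Linby → Kelso → Orton = 5 mi.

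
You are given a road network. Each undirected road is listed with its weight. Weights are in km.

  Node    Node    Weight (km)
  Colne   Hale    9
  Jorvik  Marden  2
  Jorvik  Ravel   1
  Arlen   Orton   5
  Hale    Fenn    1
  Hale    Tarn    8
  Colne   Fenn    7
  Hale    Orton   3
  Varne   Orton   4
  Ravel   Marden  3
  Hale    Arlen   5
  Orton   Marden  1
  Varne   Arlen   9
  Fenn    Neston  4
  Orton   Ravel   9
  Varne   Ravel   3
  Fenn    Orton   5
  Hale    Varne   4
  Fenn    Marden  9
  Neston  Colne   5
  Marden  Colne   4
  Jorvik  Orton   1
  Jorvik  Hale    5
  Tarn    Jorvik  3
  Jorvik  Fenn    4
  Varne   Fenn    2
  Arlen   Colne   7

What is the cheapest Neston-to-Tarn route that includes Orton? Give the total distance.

Shortest Neston→Orton: Neston → Fenn → Hale → Orton = 8
Shortest Orton→Tarn: Orton → Jorvik → Tarn = 4
Total via Orton: 8 + 4 = 12 km.

12 km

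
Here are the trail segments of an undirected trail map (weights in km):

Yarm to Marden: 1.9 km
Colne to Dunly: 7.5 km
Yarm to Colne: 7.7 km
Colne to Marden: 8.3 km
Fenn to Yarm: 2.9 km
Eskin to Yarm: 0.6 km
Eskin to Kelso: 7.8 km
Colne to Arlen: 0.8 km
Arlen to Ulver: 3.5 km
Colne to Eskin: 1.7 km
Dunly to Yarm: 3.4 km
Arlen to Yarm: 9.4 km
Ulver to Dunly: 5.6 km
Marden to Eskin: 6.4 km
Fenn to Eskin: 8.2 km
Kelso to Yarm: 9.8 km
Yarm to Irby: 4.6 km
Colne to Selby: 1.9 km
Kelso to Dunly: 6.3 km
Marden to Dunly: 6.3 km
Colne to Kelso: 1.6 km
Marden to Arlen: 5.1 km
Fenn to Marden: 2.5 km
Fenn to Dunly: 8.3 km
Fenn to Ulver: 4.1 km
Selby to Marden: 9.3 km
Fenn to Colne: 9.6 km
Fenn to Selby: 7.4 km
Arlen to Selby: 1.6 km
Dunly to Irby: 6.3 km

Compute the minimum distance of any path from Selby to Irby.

Candidate routes:
Selby - Colne - Eskin - Yarm - Irby: 1.9+1.7+0.6+4.6 = 8.8
Selby - Colne - Eskin - Yarm - Dunly - Irby: 1.9+1.7+0.6+3.4+6.3 = 13.9
Selby - Arlen - Colne - Eskin - Yarm - Irby: 1.6+0.8+1.7+0.6+4.6 = 9.3
Selby - Arlen - Marden - Yarm - Irby: 1.6+5.1+1.9+4.6 = 13.2
Cheapest is Selby - Colne - Eskin - Yarm - Irby at 8.8 km.

8.8 km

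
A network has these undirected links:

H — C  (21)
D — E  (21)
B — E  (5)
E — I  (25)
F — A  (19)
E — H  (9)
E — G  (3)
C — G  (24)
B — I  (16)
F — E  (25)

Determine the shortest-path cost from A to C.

Settle nodes by increasing distance from A:
A: 0
F: 19  (via A)
E: 44  (via F)
G: 47  (via E)
B: 49  (via E)
H: 53  (via E)
D: 65  (via E)
I: 65  (via B)
C: 71  (via G)
Shortest route: A → F → E → G → C = 71.

71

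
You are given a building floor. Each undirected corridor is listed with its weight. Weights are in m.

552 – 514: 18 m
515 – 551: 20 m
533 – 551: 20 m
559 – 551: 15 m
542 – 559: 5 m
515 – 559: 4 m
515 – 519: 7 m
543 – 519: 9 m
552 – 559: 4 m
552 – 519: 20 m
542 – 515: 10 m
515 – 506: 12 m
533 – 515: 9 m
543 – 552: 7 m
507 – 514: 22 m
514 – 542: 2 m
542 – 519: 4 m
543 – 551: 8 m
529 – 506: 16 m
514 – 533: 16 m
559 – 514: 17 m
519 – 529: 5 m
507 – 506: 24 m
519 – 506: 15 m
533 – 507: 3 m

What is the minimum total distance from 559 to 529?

Compare a few routes:
559 → 515 → 519 → 529: 4+7+5 = 16
559 → 542 → 519 → 529: 5+4+5 = 14
The minimum is 14 m via 559 → 542 → 519 → 529.

14 m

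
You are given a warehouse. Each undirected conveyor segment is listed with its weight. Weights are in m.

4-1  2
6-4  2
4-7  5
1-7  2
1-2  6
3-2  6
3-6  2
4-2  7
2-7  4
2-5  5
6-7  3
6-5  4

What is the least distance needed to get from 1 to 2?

6 m

Settle nodes by increasing distance from 1:
1: 0
4: 2  (via 1)
7: 2  (via 1)
6: 4  (via 4)
2: 6  (via 1)
Shortest route: 1–2 = 6 m.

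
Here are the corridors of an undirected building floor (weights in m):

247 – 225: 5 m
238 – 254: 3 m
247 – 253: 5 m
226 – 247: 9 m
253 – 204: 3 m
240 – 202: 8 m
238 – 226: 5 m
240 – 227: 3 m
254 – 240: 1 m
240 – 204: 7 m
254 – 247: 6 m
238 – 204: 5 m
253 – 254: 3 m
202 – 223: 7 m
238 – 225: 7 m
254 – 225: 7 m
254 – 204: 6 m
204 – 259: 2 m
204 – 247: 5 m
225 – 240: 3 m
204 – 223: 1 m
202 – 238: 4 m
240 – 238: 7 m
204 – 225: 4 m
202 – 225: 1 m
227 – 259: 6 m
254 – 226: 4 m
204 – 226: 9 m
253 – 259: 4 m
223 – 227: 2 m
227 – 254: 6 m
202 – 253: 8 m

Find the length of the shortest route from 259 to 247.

Shortest distances from 259:
259: 0
204: 2  (via 259)
223: 3  (via 204)
253: 4  (via 259)
227: 5  (via 223)
225: 6  (via 204)
202: 7  (via 225)
254: 7  (via 253)
238: 7  (via 204)
247: 7  (via 204)
Shortest route: 259–204–247 = 7 m.

7 m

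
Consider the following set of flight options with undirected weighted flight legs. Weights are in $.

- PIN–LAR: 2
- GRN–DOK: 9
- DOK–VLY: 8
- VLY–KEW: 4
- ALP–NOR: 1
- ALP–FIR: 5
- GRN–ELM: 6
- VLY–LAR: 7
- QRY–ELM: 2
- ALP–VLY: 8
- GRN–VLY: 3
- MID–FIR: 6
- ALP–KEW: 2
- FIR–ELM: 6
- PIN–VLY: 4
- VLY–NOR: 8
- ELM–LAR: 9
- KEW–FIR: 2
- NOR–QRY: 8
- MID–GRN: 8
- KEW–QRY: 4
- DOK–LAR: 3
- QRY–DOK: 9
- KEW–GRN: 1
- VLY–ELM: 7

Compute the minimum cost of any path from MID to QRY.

Candidate routes:
MID - GRN - KEW - QRY: 8+1+4 = 13
MID - FIR - KEW - QRY: 6+2+4 = 12
Cheapest is MID - FIR - KEW - QRY at $12.

$12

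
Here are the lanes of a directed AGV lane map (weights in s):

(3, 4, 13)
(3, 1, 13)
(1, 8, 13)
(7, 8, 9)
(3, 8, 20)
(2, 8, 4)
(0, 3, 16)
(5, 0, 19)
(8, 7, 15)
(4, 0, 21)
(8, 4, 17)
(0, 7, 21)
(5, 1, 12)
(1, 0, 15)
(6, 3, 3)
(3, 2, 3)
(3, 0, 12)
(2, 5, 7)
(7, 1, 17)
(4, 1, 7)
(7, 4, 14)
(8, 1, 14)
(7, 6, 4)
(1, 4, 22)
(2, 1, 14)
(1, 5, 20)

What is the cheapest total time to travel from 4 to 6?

39 s

Running Dijkstra from 4:
4: 0
1: 7  (via 4)
8: 20  (via 1)
0: 21  (via 4)
5: 27  (via 1)
7: 35  (via 8)
3: 37  (via 0)
6: 39  (via 7)
Shortest route: 4–1–8–7–6 = 39 s.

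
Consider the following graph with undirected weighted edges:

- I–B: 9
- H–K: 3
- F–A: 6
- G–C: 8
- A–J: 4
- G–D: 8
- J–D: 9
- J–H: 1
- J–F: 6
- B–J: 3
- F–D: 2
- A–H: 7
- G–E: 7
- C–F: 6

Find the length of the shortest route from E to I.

Shortest distances from E:
E: 0
G: 7  (via E)
C: 15  (via G)
D: 15  (via G)
F: 17  (via D)
A: 23  (via F)
J: 23  (via F)
H: 24  (via J)
B: 26  (via J)
K: 27  (via H)
I: 35  (via B)
Shortest route: E–G–D–F–J–B–I = 35.

35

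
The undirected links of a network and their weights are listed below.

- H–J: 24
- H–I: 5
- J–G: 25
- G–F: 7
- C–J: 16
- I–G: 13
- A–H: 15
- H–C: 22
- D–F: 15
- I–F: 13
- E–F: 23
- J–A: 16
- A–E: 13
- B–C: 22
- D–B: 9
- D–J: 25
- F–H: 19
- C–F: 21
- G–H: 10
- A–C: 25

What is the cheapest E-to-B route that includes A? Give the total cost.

60

Best E to A: E → A costing 13
Best A to B: A → C → B costing 47
Total via A: 13 + 47 = 60.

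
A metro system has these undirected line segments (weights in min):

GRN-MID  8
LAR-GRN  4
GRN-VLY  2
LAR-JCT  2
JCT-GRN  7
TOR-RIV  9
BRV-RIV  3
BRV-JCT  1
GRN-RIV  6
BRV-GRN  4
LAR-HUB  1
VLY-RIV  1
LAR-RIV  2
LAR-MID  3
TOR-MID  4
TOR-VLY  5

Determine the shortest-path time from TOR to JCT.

9 min

Candidate routes:
TOR–MID–LAR–JCT: 4+3+2 = 9
TOR–VLY–RIV–LAR–JCT: 5+1+2+2 = 10
TOR–VLY–RIV–BRV–JCT: 5+1+3+1 = 10
Cheapest is TOR–MID–LAR–JCT at 9 min.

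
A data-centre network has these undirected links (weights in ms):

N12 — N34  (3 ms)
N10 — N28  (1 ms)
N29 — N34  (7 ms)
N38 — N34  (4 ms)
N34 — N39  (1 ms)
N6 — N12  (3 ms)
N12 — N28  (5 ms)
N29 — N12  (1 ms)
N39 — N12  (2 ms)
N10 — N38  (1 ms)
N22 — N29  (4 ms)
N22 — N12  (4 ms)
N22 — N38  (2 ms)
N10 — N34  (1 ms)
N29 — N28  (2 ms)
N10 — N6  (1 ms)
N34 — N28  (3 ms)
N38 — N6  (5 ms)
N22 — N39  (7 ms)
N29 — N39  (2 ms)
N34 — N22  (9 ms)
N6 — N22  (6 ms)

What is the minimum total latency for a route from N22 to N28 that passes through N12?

Shortest N22→N12: N22 → N12 = 4
Shortest N12→N28: N12 → N29 → N28 = 3
Total via N12: 4 + 3 = 7 ms.

7 ms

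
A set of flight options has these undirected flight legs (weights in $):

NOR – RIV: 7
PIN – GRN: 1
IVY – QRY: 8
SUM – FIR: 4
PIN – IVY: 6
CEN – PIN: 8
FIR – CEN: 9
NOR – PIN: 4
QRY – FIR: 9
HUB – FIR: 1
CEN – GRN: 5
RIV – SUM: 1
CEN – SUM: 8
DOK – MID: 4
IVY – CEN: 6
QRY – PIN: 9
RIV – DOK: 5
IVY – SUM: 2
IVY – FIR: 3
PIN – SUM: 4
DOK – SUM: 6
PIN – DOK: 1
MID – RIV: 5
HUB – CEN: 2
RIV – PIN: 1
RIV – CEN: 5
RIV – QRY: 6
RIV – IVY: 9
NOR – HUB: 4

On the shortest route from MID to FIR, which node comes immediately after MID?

Candidate routes:
MID - DOK - PIN - RIV - SUM - FIR: 4+1+1+1+4 = 11
MID - RIV - SUM - FIR: 5+1+4 = 10
MID - DOK - PIN - RIV - SUM - IVY - FIR: 4+1+1+1+2+3 = 12
MID - RIV - SUM - IVY - FIR: 5+1+2+3 = 11
Cheapest is MID - RIV - SUM - FIR at $10.
So from MID the first move is to RIV.

RIV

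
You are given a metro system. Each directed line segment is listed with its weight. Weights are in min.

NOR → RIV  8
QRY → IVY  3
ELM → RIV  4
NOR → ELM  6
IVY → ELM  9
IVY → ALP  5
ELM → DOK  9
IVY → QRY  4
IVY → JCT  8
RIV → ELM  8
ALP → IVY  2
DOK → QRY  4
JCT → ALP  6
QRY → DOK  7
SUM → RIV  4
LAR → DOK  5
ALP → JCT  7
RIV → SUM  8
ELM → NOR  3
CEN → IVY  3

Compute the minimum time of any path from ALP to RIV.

15 min

Running Dijkstra from ALP:
ALP: 0
IVY: 2  (via ALP)
QRY: 6  (via IVY)
JCT: 7  (via ALP)
ELM: 11  (via IVY)
DOK: 13  (via QRY)
NOR: 14  (via ELM)
RIV: 15  (via ELM)
Shortest route: ALP → IVY → ELM → RIV = 15 min.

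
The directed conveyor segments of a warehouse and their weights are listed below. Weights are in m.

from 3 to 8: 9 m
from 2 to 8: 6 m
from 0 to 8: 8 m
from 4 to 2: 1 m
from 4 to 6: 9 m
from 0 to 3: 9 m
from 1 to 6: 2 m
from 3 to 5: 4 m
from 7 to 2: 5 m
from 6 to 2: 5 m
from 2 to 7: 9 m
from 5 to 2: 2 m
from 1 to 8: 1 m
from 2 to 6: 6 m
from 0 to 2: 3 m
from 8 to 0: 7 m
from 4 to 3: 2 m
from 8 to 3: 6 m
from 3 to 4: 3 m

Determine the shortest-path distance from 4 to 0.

14 m

Settle nodes by increasing distance from 4:
4: 0
2: 1  (via 4)
3: 2  (via 4)
5: 6  (via 3)
6: 7  (via 2)
8: 7  (via 2)
7: 10  (via 2)
0: 14  (via 8)
Shortest route: 4 → 2 → 8 → 0 = 14 m.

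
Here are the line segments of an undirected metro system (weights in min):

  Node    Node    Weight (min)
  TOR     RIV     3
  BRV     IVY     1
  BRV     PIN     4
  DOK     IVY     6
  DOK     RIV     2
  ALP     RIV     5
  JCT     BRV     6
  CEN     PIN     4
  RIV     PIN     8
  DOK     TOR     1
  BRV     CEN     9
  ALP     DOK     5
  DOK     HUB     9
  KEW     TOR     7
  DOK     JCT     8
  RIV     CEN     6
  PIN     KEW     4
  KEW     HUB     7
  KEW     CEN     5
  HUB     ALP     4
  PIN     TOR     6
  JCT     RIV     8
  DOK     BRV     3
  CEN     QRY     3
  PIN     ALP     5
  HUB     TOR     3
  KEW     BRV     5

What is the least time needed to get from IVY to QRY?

12 min

Candidate routes:
IVY → BRV → DOK → RIV → CEN → QRY: 1+3+2+6+3 = 15
IVY → BRV → PIN → CEN → QRY: 1+4+4+3 = 12
IVY → BRV → KEW → CEN → QRY: 1+5+5+3 = 14
IVY → BRV → CEN → QRY: 1+9+3 = 13
Cheapest is IVY → BRV → PIN → CEN → QRY at 12 min.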